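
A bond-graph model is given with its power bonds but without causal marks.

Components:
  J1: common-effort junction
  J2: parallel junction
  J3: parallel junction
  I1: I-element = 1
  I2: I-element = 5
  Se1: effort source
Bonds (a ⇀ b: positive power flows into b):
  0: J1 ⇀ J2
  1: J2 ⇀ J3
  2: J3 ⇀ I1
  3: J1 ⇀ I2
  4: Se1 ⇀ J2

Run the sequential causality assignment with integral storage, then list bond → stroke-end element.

bond 4 →J2  (Se1 (Se) sets effort on bond)
bond 0 →J1  (0-jn J2 has e-setter on 4)
bond 1 →J3  (J2: bond 4 brought effort, rest push out)
bond 2 →I1  (J3: bond 1 brought effort, rest push out)
bond 3 →I2  (J1 effort already set via bond 0)

#0 stroke at J1
#1 stroke at J3
#2 stroke at I1
#3 stroke at I2
#4 stroke at J2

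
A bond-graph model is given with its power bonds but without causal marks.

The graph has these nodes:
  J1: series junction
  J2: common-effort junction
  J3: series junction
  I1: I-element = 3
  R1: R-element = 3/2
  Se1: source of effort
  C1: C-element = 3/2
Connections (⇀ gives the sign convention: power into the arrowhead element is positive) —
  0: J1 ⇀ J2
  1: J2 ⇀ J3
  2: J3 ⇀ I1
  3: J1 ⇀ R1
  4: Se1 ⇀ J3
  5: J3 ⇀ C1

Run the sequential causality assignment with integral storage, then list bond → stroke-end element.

b4 →J3  (Se1: effort source, stroke at far end)
b2 →I1  (I1: I, integral causality)
b1 →J3  (common-f at J3 fixed by 2)
b5 →J3  (1-jn J3 has f-setter on 2)
b0 →J2  (J2 needs exactly one e-in)
b3 →J1  (common-f at J1 fixed by 0)

β0 stroke at J2
β1 stroke at J3
β2 stroke at I1
β3 stroke at J1
β4 stroke at J3
β5 stroke at J3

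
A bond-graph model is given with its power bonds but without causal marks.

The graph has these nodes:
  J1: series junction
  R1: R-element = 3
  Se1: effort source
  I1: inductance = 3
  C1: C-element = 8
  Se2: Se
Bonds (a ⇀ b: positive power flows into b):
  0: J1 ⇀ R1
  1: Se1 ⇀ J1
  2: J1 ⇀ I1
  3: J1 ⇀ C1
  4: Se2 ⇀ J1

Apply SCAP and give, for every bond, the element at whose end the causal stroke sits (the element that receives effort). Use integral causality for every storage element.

bond 1 |J1  (Se1: effort source, stroke at far end)
bond 4 |J1  (Se2: effort source, stroke at far end)
bond 2 |I1  (prefer integral on I1)
bond 0 |J1  (J1: bond 2 brought flow, rest push out)
bond 3 |J1  (J1 flow already set via bond 2)

β0 stroke at J1
β1 stroke at J1
β2 stroke at I1
β3 stroke at J1
β4 stroke at J1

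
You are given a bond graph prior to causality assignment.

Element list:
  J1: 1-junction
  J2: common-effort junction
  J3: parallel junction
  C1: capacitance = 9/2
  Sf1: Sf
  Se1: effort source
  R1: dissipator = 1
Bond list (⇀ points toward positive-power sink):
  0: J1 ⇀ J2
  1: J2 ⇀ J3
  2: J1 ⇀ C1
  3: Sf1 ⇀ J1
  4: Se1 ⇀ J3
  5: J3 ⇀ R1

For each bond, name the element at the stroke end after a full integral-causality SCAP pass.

bond 0 stroke→J1
bond 1 stroke→J2
bond 2 stroke→J1
bond 3 stroke→Sf1
bond 4 stroke→J3
bond 5 stroke→R1

#3 →Sf1  (Sf1: flow source, stroke at near end)
#4 →J3  (Se1: effort source, stroke at far end)
#0 →J1  (J1 flow already set via bond 3)
#2 →J1  (1-jn J1 has f-setter on 3)
#1 →J2  (J2: last free bond brings effort in)
#5 →R1  (J3 effort already set via bond 4)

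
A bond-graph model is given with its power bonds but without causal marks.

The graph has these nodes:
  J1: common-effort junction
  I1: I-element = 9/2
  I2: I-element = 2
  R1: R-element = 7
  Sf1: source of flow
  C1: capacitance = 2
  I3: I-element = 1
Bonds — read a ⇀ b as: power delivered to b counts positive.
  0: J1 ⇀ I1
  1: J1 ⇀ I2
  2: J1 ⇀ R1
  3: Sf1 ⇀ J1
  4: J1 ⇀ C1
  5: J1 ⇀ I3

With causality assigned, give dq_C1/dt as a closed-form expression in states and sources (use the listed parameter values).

β3 →Sf1  (Sf1: flow source, stroke at near end)
β0 →I1  (I1: I, integral causality)
β1 →I2  (I2 integral (f out))
β4 →J1  (prefer integral on C1)
β2 →R1  (0-jn J1 has e-setter on 4)
β5 →I3  (J1 effort already set via bond 4)

dq_C1/dt = F_Sf1 - 2*p_I1/9 - p_I2/2 - p_I3 - q_C1/14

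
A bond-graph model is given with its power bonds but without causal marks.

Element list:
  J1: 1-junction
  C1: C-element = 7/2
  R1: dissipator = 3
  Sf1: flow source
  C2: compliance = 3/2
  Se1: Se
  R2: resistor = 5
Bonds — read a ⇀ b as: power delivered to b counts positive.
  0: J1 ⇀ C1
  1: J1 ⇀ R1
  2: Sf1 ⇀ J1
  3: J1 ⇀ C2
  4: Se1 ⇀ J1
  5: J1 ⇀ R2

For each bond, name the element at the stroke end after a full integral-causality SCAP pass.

β0 stroke at J1
β1 stroke at J1
β2 stroke at Sf1
β3 stroke at J1
β4 stroke at J1
β5 stroke at J1

b2 →Sf1  (Sf1 (Sf) sets flow on bond)
b4 →J1  (source Se1 imposes e)
b0 →J1  (1-jn J1 has f-setter on 2)
b1 →J1  (1-jn J1 has f-setter on 2)
b3 →J1  (common-f at J1 fixed by 2)
b5 →J1  (1-jn J1 has f-setter on 2)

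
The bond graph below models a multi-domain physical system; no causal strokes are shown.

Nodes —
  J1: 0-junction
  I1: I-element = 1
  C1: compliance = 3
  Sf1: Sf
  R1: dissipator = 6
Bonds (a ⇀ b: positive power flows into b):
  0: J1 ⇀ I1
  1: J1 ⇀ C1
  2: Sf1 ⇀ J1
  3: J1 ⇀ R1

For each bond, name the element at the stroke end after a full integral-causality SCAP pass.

b0 stroke at I1
b1 stroke at J1
b2 stroke at Sf1
b3 stroke at R1

bond 2 stroke at Sf1  (Sf1: flow source, stroke at near end)
bond 0 stroke at I1  (I1 integral (f out))
bond 1 stroke at J1  (C1 integral (e out))
bond 3 stroke at R1  (common-e at J1 fixed by 1)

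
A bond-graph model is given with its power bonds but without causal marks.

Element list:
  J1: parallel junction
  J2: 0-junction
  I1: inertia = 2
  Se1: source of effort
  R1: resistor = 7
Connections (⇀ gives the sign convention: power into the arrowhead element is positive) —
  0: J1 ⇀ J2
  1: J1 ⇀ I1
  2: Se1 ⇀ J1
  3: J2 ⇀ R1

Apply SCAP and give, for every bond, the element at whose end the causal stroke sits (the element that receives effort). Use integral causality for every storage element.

#0 stroke at J2
#1 stroke at I1
#2 stroke at J1
#3 stroke at R1

β2 stroke at J1  (Se1 (Se) sets effort on bond)
β0 stroke at J2  (J1 effort already set via bond 2)
β1 stroke at I1  (J1: bond 2 brought effort, rest push out)
β3 stroke at R1  (common-e at J2 fixed by 0)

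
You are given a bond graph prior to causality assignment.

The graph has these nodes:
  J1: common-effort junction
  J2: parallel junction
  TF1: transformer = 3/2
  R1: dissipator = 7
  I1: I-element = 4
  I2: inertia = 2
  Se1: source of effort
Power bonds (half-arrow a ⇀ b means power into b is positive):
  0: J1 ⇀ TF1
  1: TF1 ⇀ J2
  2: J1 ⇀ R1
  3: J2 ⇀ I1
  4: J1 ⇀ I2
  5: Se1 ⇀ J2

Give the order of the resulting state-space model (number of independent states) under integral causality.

β5 stroke at J2  (Se1 fixes effort; stroke away)
β1 stroke at TF1  (J2 effort already set via bond 5)
β3 stroke at I1  (J2: bond 5 brought effort, rest push out)
β0 stroke at J1  (TF1 one-in-one-out from 1)
β2 stroke at R1  (J1 effort already set via bond 0)
β4 stroke at I2  (J1 effort already set via bond 0)

2  (I1, I2 all integral)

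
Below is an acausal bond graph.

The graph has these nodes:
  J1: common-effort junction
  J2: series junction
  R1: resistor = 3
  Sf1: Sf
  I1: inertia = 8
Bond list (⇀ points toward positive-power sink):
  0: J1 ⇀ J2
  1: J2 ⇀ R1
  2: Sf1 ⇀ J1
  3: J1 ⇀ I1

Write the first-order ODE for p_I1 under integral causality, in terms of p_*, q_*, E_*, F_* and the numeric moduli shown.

dp_I1/dt = 3*F_Sf1 - 3*p_I1/8

β2 stroke at Sf1  (Sf1 fixes flow; stroke at Sf1)
β3 stroke at I1  (I1 integral (f out))
β0 stroke at J1  (J1 needs exactly one e-in)
β1 stroke at J2  (J2 flow already set via bond 0)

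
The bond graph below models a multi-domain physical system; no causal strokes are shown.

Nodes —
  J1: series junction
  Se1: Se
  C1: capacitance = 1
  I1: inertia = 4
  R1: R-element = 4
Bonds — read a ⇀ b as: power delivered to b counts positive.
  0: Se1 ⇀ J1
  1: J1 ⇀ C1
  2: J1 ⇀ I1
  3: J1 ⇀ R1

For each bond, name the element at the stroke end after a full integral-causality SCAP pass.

b0 stroke→J1  (Se1 (Se) sets effort on bond)
b1 stroke→J1  (C1: C, integral causality)
b2 stroke→I1  (I1 outputs flow p/I1)
b3 stroke→J1  (common-f at J1 fixed by 2)

β0 |J1
β1 |J1
β2 |I1
β3 |J1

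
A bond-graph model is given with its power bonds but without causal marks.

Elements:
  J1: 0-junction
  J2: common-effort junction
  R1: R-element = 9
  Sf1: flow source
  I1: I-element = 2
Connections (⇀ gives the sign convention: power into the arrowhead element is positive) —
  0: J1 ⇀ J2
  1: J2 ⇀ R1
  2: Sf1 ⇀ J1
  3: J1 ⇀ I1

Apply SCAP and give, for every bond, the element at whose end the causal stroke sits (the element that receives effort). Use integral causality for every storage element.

#0 →J1
#1 →J2
#2 →Sf1
#3 →I1

β2 →Sf1  (Sf1 (Sf) sets flow on bond)
β3 →I1  (I1 outputs flow p/I1)
β0 →J1  (J1 needs exactly one e-in)
β1 →J2  (only one effort-in slot at J2)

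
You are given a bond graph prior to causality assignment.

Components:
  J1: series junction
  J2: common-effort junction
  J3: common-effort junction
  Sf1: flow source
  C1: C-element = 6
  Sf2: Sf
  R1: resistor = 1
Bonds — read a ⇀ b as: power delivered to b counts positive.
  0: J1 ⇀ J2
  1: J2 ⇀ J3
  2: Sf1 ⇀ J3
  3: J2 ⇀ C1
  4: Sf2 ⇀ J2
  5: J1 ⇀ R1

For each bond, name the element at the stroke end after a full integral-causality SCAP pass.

#0 stroke at J1
#1 stroke at J3
#2 stroke at Sf1
#3 stroke at J2
#4 stroke at Sf2
#5 stroke at R1

b2 |Sf1  (Sf1 fixes flow; stroke at Sf1)
b4 |Sf2  (Sf2 (Sf) sets flow on bond)
b1 |J3  (closing 0-jn rule on J3)
b3 |J2  (C1 integral (e out))
b0 |J1  (J2 effort already set via bond 3)
b5 |R1  (only one flow-in slot at J1)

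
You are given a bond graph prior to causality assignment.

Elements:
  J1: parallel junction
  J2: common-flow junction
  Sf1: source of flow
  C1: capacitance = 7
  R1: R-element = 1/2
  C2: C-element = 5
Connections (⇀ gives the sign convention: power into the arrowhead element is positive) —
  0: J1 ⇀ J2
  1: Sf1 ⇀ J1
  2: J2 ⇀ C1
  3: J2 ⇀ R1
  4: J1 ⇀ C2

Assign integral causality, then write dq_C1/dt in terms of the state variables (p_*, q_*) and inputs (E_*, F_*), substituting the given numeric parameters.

dq_C1/dt = -2*q_C1/7 + 2*q_C2/5

β1 |Sf1  (source Sf1 imposes f)
β2 |J2  (C1 outputs effort q/C1)
β4 |J1  (prefer integral on C2)
β0 |J2  (common-e at J1 fixed by 4)
β3 |R1  (closing 1-jn rule on J2)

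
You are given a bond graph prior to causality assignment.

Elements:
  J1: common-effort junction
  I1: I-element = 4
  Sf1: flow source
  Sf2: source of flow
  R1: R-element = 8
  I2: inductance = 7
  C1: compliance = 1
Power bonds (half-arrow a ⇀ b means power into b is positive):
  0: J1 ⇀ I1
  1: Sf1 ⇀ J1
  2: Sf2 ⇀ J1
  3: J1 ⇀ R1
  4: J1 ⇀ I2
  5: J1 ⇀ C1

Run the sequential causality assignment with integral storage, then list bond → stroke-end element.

b0 stroke at I1
b1 stroke at Sf1
b2 stroke at Sf2
b3 stroke at R1
b4 stroke at I2
b5 stroke at J1

#1 |Sf1  (Sf1 fixes flow; stroke at Sf1)
#2 |Sf2  (source Sf2 imposes f)
#0 |I1  (I1 outputs flow p/I1)
#4 |I2  (prefer integral on I2)
#5 |J1  (prefer integral on C1)
#3 |R1  (0-jn J1 has e-setter on 5)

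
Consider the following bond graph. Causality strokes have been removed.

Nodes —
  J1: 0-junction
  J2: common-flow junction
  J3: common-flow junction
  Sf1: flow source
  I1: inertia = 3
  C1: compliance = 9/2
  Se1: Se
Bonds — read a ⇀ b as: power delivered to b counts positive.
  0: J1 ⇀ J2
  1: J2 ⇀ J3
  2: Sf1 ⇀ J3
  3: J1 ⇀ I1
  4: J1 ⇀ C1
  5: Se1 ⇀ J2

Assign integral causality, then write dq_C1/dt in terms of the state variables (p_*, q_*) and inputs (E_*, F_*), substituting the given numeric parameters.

b2 →Sf1  (Sf1 (Sf) sets flow on bond)
b5 →J2  (Se1 fixes effort; stroke away)
b1 →J3  (J3: bond 2 brought flow, rest push out)
b0 →J2  (1-jn J2 has f-setter on 1)
b3 →I1  (I1 outputs flow p/I1)
b4 →J1  (J1: last free bond brings effort in)

dq_C1/dt = -F_Sf1 - p_I1/3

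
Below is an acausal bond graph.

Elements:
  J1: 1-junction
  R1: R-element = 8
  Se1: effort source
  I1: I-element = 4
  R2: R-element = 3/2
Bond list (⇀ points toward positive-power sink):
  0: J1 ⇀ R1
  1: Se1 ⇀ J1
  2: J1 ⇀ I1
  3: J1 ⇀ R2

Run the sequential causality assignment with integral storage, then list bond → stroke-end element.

β1 stroke at J1  (Se1 fixes effort; stroke away)
β2 stroke at I1  (I1 outputs flow p/I1)
β0 stroke at J1  (J1 flow already set via bond 2)
β3 stroke at J1  (1-jn J1 has f-setter on 2)

#0 stroke at J1
#1 stroke at J1
#2 stroke at I1
#3 stroke at J1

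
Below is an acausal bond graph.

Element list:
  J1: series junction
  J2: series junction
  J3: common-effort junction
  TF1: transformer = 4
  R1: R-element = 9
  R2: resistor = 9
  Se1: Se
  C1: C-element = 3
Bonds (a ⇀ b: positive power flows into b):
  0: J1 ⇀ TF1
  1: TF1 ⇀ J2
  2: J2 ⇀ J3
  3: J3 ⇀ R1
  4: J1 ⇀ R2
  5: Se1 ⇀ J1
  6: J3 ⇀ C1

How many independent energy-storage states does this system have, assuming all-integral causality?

1  (C1 all integral)

bond 5 stroke at J1  (Se1: effort source, stroke at far end)
bond 6 stroke at J3  (prefer integral on C1)
bond 2 stroke at J2  (J3 effort already set via bond 6)
bond 3 stroke at R1  (J3 effort already set via bond 6)
bond 1 stroke at TF1  (only one flow-in slot at J2)
bond 0 stroke at J1  (through TF1, causality passes straight; one stroke at TF1)
bond 4 stroke at R2  (J1 needs exactly one f-in)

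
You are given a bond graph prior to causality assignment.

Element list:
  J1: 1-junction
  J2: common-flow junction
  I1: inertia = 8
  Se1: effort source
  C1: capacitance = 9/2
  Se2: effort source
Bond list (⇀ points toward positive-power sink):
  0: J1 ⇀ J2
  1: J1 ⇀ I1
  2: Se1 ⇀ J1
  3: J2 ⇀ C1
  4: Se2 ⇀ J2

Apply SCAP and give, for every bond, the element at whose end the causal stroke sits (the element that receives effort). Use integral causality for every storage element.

#0 →J1
#1 →I1
#2 →J1
#3 →J2
#4 →J2

bond 2 stroke at J1  (Se1 fixes effort; stroke away)
bond 4 stroke at J2  (source Se2 imposes e)
bond 1 stroke at I1  (prefer integral on I1)
bond 0 stroke at J1  (1-jn J1 has f-setter on 1)
bond 3 stroke at J2  (common-f at J2 fixed by 0)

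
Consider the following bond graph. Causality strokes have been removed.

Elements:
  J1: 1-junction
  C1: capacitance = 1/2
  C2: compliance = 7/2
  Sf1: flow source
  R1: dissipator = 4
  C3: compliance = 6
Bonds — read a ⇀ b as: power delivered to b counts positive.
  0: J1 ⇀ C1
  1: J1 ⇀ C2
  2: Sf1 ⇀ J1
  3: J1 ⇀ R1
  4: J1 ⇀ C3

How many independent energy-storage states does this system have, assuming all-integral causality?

#2 |Sf1  (source Sf1 imposes f)
#0 |J1  (common-f at J1 fixed by 2)
#1 |J1  (common-f at J1 fixed by 2)
#3 |J1  (J1: bond 2 brought flow, rest push out)
#4 |J1  (J1 flow already set via bond 2)

3  (C1, C2, C3 all integral)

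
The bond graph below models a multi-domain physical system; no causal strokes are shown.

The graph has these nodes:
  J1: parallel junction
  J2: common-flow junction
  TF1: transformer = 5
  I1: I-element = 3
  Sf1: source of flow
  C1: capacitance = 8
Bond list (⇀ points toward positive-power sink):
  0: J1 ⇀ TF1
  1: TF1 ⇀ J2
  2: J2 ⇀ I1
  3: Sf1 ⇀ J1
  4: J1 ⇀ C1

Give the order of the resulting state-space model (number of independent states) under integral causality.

2  (C1, I1 all integral)

#3 |Sf1  (Sf1 fixes flow; stroke at Sf1)
#2 |I1  (prefer integral on I1)
#1 |J2  (J2 flow already set via bond 2)
#0 |TF1  (TF1 one-in-one-out from 1)
#4 |J1  (closing 0-jn rule on J1)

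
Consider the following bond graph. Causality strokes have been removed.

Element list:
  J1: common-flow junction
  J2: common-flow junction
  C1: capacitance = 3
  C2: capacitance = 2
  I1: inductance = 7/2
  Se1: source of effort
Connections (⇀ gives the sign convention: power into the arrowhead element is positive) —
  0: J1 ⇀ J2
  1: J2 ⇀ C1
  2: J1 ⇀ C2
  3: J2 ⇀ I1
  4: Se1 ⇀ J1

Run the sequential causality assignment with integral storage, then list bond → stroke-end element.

β0 stroke at J2
β1 stroke at J2
β2 stroke at J1
β3 stroke at I1
β4 stroke at J1

b4 stroke at J1  (Se1: effort source, stroke at far end)
b1 stroke at J2  (C1: C, integral causality)
b2 stroke at J1  (C2 outputs effort q/C2)
b0 stroke at J2  (J1 needs exactly one f-in)
b3 stroke at I1  (closing 1-jn rule on J2)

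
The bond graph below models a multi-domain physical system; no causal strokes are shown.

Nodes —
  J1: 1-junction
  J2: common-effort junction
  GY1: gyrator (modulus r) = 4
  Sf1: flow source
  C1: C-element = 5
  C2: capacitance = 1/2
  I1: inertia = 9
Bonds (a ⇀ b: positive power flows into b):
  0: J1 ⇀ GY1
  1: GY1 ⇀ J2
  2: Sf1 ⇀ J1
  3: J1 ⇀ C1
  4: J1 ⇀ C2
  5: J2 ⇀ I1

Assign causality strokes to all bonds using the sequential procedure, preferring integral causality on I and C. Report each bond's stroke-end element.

#0 stroke at J1
#1 stroke at J2
#2 stroke at Sf1
#3 stroke at J1
#4 stroke at J1
#5 stroke at I1

β2 stroke at Sf1  (Sf1 (Sf) sets flow on bond)
β0 stroke at J1  (J1 flow already set via bond 2)
β3 stroke at J1  (1-jn J1 has f-setter on 2)
β4 stroke at J1  (J1 flow already set via bond 2)
β1 stroke at J2  (GY1 both-in/both-out from 0)
β5 stroke at I1  (J2: bond 1 brought effort, rest push out)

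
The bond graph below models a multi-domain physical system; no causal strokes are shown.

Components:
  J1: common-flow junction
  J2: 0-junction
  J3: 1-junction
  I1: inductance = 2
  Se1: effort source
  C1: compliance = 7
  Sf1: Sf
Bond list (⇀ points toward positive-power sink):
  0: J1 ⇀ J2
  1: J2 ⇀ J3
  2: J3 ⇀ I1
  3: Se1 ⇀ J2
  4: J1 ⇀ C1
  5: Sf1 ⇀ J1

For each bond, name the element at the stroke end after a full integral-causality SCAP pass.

β0 |J1
β1 |J3
β2 |I1
β3 |J2
β4 |J1
β5 |Sf1

b3 stroke→J2  (source Se1 imposes e)
b5 stroke→Sf1  (Sf1 (Sf) sets flow on bond)
b0 stroke→J1  (1-jn J1 has f-setter on 5)
b4 stroke→J1  (common-f at J1 fixed by 5)
b1 stroke→J3  (J2: bond 3 brought effort, rest push out)
b2 stroke→I1  (J3 needs exactly one f-in)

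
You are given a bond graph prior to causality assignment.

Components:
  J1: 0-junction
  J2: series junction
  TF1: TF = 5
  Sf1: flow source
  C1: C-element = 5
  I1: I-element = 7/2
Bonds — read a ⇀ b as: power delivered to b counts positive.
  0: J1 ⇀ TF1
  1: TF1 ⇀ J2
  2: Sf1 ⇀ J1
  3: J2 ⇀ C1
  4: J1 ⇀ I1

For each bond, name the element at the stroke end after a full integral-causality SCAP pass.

β0 stroke→J1
β1 stroke→TF1
β2 stroke→Sf1
β3 stroke→J2
β4 stroke→I1

#2 stroke at Sf1  (Sf1: flow source, stroke at near end)
#3 stroke at J2  (C1: C, integral causality)
#1 stroke at TF1  (J2 needs exactly one f-in)
#0 stroke at J1  (through TF1, causality passes straight; one stroke at TF1)
#4 stroke at I1  (0-jn J1 has e-setter on 0)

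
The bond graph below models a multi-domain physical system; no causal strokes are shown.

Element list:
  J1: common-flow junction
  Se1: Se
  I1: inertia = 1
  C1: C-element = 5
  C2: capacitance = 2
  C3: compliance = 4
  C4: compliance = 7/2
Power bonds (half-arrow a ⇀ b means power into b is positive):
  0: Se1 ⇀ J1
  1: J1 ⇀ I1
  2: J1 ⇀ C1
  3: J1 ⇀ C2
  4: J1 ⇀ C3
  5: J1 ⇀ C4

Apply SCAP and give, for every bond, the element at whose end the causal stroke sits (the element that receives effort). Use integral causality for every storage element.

bond 0 stroke→J1  (source Se1 imposes e)
bond 1 stroke→I1  (I1: I, integral causality)
bond 2 stroke→J1  (J1: bond 1 brought flow, rest push out)
bond 3 stroke→J1  (1-jn J1 has f-setter on 1)
bond 4 stroke→J1  (J1 flow already set via bond 1)
bond 5 stroke→J1  (1-jn J1 has f-setter on 1)

β0 |J1
β1 |I1
β2 |J1
β3 |J1
β4 |J1
β5 |J1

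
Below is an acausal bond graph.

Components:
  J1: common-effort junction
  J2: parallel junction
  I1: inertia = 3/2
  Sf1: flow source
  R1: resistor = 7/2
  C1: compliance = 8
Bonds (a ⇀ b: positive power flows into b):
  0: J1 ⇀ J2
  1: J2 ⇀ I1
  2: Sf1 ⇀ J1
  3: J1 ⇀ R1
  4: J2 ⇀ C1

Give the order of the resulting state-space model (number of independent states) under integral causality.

b2 stroke→Sf1  (Sf1 fixes flow; stroke at Sf1)
b1 stroke→I1  (I1 outputs flow p/I1)
b4 stroke→J2  (C1 integral (e out))
b0 stroke→J1  (J2: bond 4 brought effort, rest push out)
b3 stroke→R1  (0-jn J1 has e-setter on 0)

2  (C1, I1 all integral)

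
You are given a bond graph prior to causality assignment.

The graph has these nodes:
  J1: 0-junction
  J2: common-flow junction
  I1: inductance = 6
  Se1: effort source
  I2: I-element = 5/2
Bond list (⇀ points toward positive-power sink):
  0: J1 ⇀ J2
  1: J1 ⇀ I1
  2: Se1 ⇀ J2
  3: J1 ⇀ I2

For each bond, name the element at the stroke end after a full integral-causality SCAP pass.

#0 stroke at J1
#1 stroke at I1
#2 stroke at J2
#3 stroke at I2

#2 stroke→J2  (Se1 fixes effort; stroke away)
#0 stroke→J1  (closing 1-jn rule on J2)
#1 stroke→I1  (common-e at J1 fixed by 0)
#3 stroke→I2  (common-e at J1 fixed by 0)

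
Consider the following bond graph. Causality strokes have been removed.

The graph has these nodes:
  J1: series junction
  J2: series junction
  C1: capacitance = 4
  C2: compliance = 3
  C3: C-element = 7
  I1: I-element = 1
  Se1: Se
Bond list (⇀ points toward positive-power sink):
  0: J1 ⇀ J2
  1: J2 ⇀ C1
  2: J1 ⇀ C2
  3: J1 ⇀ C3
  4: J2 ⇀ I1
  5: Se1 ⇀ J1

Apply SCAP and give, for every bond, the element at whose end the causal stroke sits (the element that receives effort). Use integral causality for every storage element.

bond 0 |J2
bond 1 |J2
bond 2 |J1
bond 3 |J1
bond 4 |I1
bond 5 |J1

β5 stroke→J1  (Se1: effort source, stroke at far end)
β1 stroke→J2  (C1 outputs effort q/C1)
β2 stroke→J1  (C2 outputs effort q/C2)
β3 stroke→J1  (C3: C, integral causality)
β0 stroke→J2  (only one flow-in slot at J1)
β4 stroke→I1  (closing 1-jn rule on J2)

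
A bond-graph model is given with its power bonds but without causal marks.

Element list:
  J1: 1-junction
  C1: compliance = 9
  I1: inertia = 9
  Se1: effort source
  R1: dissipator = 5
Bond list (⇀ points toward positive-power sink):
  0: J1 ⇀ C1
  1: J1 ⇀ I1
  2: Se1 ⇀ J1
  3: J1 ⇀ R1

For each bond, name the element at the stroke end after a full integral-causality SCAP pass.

β2 stroke→J1  (source Se1 imposes e)
β0 stroke→J1  (C1 outputs effort q/C1)
β1 stroke→I1  (I1 integral (f out))
β3 stroke→J1  (J1: bond 1 brought flow, rest push out)

bond 0 |J1
bond 1 |I1
bond 2 |J1
bond 3 |J1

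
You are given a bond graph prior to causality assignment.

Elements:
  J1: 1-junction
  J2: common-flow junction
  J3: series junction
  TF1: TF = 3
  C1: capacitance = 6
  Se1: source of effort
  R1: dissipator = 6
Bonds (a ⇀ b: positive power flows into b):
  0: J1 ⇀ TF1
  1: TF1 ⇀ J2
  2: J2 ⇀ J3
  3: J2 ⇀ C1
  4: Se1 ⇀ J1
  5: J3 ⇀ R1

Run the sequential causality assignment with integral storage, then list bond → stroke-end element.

bond 0 stroke at TF1
bond 1 stroke at J2
bond 2 stroke at J3
bond 3 stroke at J2
bond 4 stroke at J1
bond 5 stroke at R1

b4 →J1  (Se1: effort source, stroke at far end)
b0 →TF1  (J1: last free bond brings flow in)
b1 →J2  (TF1: transformer flips bond 0)
b3 →J2  (prefer integral on C1)
b2 →J3  (J2 needs exactly one f-in)
b5 →R1  (only one flow-in slot at J3)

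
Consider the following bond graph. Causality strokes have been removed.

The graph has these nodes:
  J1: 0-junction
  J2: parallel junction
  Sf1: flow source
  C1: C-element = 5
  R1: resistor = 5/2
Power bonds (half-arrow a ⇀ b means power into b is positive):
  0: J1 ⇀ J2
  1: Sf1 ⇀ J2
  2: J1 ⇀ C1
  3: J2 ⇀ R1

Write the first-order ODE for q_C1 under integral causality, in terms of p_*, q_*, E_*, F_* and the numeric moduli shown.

dq_C1/dt = F_Sf1 - 2*q_C1/25

#1 stroke→Sf1  (source Sf1 imposes f)
#2 stroke→J1  (C1 outputs effort q/C1)
#0 stroke→J2  (0-jn J1 has e-setter on 2)
#3 stroke→R1  (J2 effort already set via bond 0)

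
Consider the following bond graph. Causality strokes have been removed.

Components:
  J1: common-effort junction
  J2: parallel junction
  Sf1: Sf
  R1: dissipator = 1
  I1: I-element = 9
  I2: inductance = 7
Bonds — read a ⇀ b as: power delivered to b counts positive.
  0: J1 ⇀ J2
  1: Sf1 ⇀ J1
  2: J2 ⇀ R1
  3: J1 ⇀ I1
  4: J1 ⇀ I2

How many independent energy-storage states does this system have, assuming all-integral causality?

2  (I1, I2 all integral)

bond 1 |Sf1  (Sf1: flow source, stroke at near end)
bond 3 |I1  (I1 integral (f out))
bond 4 |I2  (I2 integral (f out))
bond 0 |J1  (J1 needs exactly one e-in)
bond 2 |J2  (J2 needs exactly one e-in)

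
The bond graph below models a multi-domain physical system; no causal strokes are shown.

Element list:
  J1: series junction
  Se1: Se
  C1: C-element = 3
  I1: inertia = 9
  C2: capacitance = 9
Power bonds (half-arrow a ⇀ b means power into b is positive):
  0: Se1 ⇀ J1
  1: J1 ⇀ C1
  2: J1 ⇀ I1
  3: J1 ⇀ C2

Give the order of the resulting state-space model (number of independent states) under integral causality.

bond 0 stroke at J1  (Se1: effort source, stroke at far end)
bond 1 stroke at J1  (C1: C, integral causality)
bond 2 stroke at I1  (I1 outputs flow p/I1)
bond 3 stroke at J1  (J1: bond 2 brought flow, rest push out)

3  (C1, C2, I1 all integral)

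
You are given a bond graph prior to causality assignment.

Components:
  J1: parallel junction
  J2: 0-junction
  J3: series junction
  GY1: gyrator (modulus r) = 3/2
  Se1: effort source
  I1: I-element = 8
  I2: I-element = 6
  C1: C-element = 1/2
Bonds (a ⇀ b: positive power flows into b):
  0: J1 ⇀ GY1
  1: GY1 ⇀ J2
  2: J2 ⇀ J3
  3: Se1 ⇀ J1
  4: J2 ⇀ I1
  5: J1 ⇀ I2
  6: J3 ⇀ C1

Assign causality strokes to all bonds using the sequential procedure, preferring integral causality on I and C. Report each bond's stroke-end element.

bond 0 →GY1
bond 1 →GY1
bond 2 →J2
bond 3 →J1
bond 4 →I1
bond 5 →I2
bond 6 →J3

β3 |J1  (Se1 fixes effort; stroke away)
β0 |GY1  (J1 effort already set via bond 3)
β5 |I2  (common-e at J1 fixed by 3)
β1 |GY1  (GY1 both-in/both-out from 0)
β4 |I1  (prefer integral on I1)
β2 |J2  (J2: last free bond brings effort in)
β6 |J3  (J3 flow already set via bond 2)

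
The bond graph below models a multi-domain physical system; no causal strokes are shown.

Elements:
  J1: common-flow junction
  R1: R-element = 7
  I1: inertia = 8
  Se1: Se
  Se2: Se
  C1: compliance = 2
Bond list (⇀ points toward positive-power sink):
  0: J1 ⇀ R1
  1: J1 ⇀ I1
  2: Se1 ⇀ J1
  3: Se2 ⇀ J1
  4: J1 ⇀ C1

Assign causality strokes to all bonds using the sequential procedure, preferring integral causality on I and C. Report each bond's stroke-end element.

#0 stroke→J1
#1 stroke→I1
#2 stroke→J1
#3 stroke→J1
#4 stroke→J1

β2 |J1  (Se1 fixes effort; stroke away)
β3 |J1  (Se2 (Se) sets effort on bond)
β1 |I1  (prefer integral on I1)
β0 |J1  (1-jn J1 has f-setter on 1)
β4 |J1  (J1 flow already set via bond 1)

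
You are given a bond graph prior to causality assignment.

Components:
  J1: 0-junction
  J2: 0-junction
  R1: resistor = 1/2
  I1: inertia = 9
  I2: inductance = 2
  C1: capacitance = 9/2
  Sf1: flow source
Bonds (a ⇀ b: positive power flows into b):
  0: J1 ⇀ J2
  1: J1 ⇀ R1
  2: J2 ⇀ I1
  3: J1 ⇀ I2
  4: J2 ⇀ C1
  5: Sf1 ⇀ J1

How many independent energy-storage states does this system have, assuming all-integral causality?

β5 stroke at Sf1  (source Sf1 imposes f)
β2 stroke at I1  (I1 integral (f out))
β3 stroke at I2  (I2 integral (f out))
β4 stroke at J2  (C1 outputs effort q/C1)
β0 stroke at J1  (J2: bond 4 brought effort, rest push out)
β1 stroke at R1  (J1 effort already set via bond 0)

3  (C1, I1, I2 all integral)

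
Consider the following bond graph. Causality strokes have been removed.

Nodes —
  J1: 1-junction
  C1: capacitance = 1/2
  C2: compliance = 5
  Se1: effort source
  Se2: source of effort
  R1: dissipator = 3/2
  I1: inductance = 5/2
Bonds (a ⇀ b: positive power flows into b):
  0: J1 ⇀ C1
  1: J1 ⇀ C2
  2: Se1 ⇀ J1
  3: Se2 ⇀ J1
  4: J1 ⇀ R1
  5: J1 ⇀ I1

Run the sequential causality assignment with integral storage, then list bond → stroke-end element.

β2 stroke→J1  (Se1 (Se) sets effort on bond)
β3 stroke→J1  (Se2 (Se) sets effort on bond)
β0 stroke→J1  (C1 integral (e out))
β1 stroke→J1  (C2 integral (e out))
β5 stroke→I1  (I1 integral (f out))
β4 stroke→J1  (common-f at J1 fixed by 5)

#0 stroke at J1
#1 stroke at J1
#2 stroke at J1
#3 stroke at J1
#4 stroke at J1
#5 stroke at I1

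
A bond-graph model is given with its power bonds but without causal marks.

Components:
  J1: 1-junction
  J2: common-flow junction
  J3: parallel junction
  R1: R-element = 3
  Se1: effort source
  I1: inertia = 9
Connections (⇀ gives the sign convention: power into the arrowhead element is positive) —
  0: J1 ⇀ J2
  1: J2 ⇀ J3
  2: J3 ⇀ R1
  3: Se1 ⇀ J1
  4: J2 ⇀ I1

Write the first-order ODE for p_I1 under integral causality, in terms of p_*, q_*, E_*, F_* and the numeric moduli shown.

dp_I1/dt = E_Se1 - p_I1/3

b3 →J1  (source Se1 imposes e)
b0 →J2  (J1 needs exactly one f-in)
b4 →I1  (I1 outputs flow p/I1)
b1 →J2  (J2: bond 4 brought flow, rest push out)
b2 →J3  (only one effort-in slot at J3)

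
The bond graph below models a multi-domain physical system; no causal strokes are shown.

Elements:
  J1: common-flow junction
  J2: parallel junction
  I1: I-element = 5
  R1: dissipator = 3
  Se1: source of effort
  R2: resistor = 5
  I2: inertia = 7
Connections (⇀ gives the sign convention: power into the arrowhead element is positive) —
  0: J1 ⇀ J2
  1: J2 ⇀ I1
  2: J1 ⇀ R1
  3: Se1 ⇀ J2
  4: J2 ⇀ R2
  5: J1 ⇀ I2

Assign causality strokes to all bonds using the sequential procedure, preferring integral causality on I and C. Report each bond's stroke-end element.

b3 |J2  (Se1 (Se) sets effort on bond)
b0 |J1  (0-jn J2 has e-setter on 3)
b1 |I1  (J2: bond 3 brought effort, rest push out)
b4 |R2  (0-jn J2 has e-setter on 3)
b5 |I2  (I2: I, integral causality)
b2 |J1  (1-jn J1 has f-setter on 5)

#0 →J1
#1 →I1
#2 →J1
#3 →J2
#4 →R2
#5 →I2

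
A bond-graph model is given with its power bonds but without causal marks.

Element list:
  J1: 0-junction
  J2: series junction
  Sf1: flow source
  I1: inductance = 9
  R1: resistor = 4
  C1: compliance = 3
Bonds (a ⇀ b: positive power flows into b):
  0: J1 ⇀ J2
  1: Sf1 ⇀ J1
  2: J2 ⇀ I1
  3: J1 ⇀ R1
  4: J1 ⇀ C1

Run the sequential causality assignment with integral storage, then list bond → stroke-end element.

#1 |Sf1  (Sf1 (Sf) sets flow on bond)
#2 |I1  (I1 integral (f out))
#0 |J2  (J2 flow already set via bond 2)
#4 |J1  (C1 outputs effort q/C1)
#3 |R1  (common-e at J1 fixed by 4)

b0 |J2
b1 |Sf1
b2 |I1
b3 |R1
b4 |J1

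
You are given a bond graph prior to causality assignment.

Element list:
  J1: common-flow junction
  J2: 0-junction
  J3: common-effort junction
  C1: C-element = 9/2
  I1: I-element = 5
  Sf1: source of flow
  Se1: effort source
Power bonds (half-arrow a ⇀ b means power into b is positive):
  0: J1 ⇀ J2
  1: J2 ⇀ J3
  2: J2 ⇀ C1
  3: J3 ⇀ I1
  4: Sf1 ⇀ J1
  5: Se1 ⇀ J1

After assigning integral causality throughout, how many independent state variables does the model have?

b4 stroke at Sf1  (source Sf1 imposes f)
b5 stroke at J1  (Se1: effort source, stroke at far end)
b0 stroke at J1  (J1: bond 4 brought flow, rest push out)
b2 stroke at J2  (C1: C, integral causality)
b1 stroke at J3  (J2 effort already set via bond 2)
b3 stroke at I1  (0-jn J3 has e-setter on 1)

2  (C1, I1 all integral)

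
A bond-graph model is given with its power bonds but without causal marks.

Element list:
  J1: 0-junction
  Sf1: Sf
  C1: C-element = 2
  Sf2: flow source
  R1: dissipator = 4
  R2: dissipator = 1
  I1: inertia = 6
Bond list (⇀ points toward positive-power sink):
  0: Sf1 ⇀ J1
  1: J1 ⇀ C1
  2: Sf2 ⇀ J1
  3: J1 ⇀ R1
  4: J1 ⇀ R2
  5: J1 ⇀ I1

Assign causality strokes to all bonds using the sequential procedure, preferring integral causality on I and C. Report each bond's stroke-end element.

β0 stroke at Sf1
β1 stroke at J1
β2 stroke at Sf2
β3 stroke at R1
β4 stroke at R2
β5 stroke at I1

#0 stroke at Sf1  (Sf1 (Sf) sets flow on bond)
#2 stroke at Sf2  (Sf2: flow source, stroke at near end)
#1 stroke at J1  (C1: C, integral causality)
#3 stroke at R1  (0-jn J1 has e-setter on 1)
#4 stroke at R2  (J1: bond 1 brought effort, rest push out)
#5 stroke at I1  (common-e at J1 fixed by 1)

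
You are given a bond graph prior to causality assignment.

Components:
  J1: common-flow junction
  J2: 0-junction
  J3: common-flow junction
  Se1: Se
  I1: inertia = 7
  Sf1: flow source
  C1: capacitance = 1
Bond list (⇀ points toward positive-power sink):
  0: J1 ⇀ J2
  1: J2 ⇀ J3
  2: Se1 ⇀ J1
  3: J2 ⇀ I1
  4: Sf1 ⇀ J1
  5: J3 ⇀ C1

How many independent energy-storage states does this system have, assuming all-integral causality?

#2 |J1  (source Se1 imposes e)
#4 |Sf1  (source Sf1 imposes f)
#0 |J1  (common-f at J1 fixed by 4)
#3 |I1  (I1 integral (f out))
#1 |J2  (J2: last free bond brings effort in)
#5 |J3  (1-jn J3 has f-setter on 1)

2  (C1, I1 all integral)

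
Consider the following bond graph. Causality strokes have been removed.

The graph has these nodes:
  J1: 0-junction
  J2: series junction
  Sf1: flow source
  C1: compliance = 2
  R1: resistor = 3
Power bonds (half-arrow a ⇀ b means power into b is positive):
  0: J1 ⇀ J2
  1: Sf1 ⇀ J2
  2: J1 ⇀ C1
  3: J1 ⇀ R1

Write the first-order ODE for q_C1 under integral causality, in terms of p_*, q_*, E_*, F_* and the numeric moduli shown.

b1 |Sf1  (Sf1: flow source, stroke at near end)
b0 |J2  (J2 flow already set via bond 1)
b2 |J1  (prefer integral on C1)
b3 |R1  (J1: bond 2 brought effort, rest push out)

dq_C1/dt = -F_Sf1 - q_C1/6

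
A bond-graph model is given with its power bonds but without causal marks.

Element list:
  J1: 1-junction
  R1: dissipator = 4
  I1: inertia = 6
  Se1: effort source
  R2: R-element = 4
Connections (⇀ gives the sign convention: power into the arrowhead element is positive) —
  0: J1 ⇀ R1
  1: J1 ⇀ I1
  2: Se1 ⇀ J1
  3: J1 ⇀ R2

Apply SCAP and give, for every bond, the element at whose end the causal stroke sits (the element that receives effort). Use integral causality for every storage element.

#0 stroke at J1
#1 stroke at I1
#2 stroke at J1
#3 stroke at J1

b2 →J1  (source Se1 imposes e)
b1 →I1  (I1 outputs flow p/I1)
b0 →J1  (J1 flow already set via bond 1)
b3 →J1  (J1: bond 1 brought flow, rest push out)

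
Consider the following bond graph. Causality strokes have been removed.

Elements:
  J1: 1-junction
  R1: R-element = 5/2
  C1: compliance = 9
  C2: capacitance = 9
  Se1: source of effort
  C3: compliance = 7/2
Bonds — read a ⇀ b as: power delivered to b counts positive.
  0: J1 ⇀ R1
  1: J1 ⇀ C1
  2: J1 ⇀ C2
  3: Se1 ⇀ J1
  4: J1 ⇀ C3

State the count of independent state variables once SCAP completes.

bond 3 stroke→J1  (Se1 (Se) sets effort on bond)
bond 1 stroke→J1  (C1 outputs effort q/C1)
bond 2 stroke→J1  (C2 outputs effort q/C2)
bond 4 stroke→J1  (C3: C, integral causality)
bond 0 stroke→R1  (J1: last free bond brings flow in)

3  (C1, C2, C3 all integral)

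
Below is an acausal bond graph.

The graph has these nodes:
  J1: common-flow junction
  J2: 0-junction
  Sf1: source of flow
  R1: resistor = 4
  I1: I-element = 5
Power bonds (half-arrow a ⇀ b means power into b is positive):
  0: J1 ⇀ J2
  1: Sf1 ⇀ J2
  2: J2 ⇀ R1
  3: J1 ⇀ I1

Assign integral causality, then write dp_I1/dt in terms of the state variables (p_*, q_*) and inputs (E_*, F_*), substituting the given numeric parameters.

dp_I1/dt = -4*F_Sf1 - 4*p_I1/5

bond 1 stroke→Sf1  (Sf1 (Sf) sets flow on bond)
bond 3 stroke→I1  (I1 outputs flow p/I1)
bond 0 stroke→J1  (common-f at J1 fixed by 3)
bond 2 stroke→J2  (only one effort-in slot at J2)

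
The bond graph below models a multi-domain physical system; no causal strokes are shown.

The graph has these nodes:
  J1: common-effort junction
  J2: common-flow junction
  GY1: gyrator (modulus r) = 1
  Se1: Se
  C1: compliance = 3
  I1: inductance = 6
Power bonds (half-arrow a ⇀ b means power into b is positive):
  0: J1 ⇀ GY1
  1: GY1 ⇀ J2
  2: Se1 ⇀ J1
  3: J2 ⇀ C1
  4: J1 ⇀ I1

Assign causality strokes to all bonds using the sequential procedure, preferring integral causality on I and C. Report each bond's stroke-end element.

b2 →J1  (Se1: effort source, stroke at far end)
b0 →GY1  (0-jn J1 has e-setter on 2)
b4 →I1  (common-e at J1 fixed by 2)
b1 →GY1  (GY GY1: same side as bond 0)
b3 →J2  (J2 flow already set via bond 1)

#0 |GY1
#1 |GY1
#2 |J1
#3 |J2
#4 |I1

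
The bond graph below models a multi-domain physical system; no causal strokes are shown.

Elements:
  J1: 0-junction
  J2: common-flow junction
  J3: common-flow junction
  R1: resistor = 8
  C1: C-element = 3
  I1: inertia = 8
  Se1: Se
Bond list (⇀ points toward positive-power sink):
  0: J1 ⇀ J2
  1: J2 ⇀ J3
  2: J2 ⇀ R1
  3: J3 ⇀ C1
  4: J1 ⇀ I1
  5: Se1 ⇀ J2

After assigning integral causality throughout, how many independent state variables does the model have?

2  (C1, I1 all integral)

β5 |J2  (source Se1 imposes e)
β3 |J3  (C1 integral (e out))
β1 |J2  (closing 1-jn rule on J3)
β4 |I1  (prefer integral on I1)
β0 |J1  (J1: last free bond brings effort in)
β2 |J2  (1-jn J2 has f-setter on 0)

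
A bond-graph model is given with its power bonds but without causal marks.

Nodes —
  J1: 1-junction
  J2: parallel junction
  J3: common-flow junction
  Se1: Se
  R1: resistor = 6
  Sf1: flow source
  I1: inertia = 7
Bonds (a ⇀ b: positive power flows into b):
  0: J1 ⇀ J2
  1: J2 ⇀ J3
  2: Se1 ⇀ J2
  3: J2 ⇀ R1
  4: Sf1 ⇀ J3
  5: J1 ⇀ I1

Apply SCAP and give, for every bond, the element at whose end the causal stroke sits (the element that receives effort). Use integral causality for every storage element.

β0 →J1
β1 →J3
β2 →J2
β3 →R1
β4 →Sf1
β5 →I1

β2 |J2  (Se1 fixes effort; stroke away)
β4 |Sf1  (Sf1 (Sf) sets flow on bond)
β0 |J1  (J2: bond 2 brought effort, rest push out)
β1 |J3  (common-e at J2 fixed by 2)
β3 |R1  (J2: bond 2 brought effort, rest push out)
β5 |I1  (J1 needs exactly one f-in)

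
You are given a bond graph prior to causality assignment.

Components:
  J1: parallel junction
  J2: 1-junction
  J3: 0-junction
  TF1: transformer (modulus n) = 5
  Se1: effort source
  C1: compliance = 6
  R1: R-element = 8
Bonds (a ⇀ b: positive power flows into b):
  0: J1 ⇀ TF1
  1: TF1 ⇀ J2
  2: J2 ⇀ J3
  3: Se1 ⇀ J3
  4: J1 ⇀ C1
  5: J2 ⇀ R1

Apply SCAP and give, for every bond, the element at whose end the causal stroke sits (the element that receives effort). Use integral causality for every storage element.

#3 →J3  (Se1 (Se) sets effort on bond)
#2 →J2  (common-e at J3 fixed by 3)
#4 →J1  (prefer integral on C1)
#0 →TF1  (common-e at J1 fixed by 4)
#1 →J2  (TF1 one-in-one-out from 0)
#5 →R1  (only one flow-in slot at J2)

b0 |TF1
b1 |J2
b2 |J2
b3 |J3
b4 |J1
b5 |R1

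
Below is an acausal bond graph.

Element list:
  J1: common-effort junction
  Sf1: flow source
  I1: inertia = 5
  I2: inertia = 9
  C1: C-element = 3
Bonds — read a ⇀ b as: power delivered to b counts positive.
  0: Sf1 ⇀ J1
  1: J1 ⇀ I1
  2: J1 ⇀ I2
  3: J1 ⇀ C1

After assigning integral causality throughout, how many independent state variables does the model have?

3  (C1, I1, I2 all integral)

β0 →Sf1  (source Sf1 imposes f)
β1 →I1  (I1 integral (f out))
β2 →I2  (prefer integral on I2)
β3 →J1  (J1 needs exactly one e-in)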